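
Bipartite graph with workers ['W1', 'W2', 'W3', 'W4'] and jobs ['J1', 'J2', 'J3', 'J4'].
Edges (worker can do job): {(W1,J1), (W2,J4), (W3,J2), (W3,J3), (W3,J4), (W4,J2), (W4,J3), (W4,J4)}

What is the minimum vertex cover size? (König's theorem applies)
Minimum vertex cover size = 4

By König's theorem: in bipartite graphs,
min vertex cover = max matching = 4

Maximum matching has size 4, so minimum vertex cover also has size 4.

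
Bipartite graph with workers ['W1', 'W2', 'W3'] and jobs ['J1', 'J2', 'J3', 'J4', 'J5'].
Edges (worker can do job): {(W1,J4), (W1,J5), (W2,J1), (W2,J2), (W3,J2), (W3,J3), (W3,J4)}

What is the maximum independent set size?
Maximum independent set = 5

By König's theorem:
- Min vertex cover = Max matching = 3
- Max independent set = Total vertices - Min vertex cover
- Max independent set = 8 - 3 = 5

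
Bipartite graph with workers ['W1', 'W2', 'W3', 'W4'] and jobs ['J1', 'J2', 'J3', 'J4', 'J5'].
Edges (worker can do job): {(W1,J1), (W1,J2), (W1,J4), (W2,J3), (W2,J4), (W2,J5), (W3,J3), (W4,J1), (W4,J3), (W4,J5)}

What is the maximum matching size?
Maximum matching size = 4

Maximum matching: {(W1,J2), (W2,J4), (W3,J3), (W4,J1)}
Size: 4

This assigns 4 workers to 4 distinct jobs.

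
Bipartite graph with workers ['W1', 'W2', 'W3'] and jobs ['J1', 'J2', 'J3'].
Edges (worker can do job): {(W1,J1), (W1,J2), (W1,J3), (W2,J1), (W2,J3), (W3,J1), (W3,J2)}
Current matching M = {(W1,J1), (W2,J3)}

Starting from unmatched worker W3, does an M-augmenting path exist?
Yes: W3 → J2

An M-augmenting path alternates non-matching / matching edges, starting and ending at unmatched vertices.
Path: W3 → J2
(J2 is unmatched in M, so the path is augmenting.)
Flipping edges along this path would increase |M| from 2 to 3.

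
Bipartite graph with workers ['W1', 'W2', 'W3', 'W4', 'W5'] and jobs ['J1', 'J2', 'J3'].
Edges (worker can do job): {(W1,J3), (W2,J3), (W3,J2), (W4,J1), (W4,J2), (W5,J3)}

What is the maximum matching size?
Maximum matching size = 3

Maximum matching: {(W3,J2), (W4,J1), (W5,J3)}
Size: 3

This assigns 3 workers to 3 distinct jobs.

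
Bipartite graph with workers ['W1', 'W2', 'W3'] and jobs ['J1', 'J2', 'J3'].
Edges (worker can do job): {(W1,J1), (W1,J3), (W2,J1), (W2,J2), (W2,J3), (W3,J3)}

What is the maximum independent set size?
Maximum independent set = 3

By König's theorem:
- Min vertex cover = Max matching = 3
- Max independent set = Total vertices - Min vertex cover
- Max independent set = 6 - 3 = 3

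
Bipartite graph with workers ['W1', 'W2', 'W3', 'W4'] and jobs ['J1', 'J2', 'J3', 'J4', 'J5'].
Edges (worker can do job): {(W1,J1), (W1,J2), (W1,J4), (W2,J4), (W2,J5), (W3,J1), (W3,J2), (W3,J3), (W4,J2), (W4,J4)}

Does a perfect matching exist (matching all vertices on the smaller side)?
Yes, perfect matching exists (size 4)

Perfect matching: {(W1,J2), (W2,J5), (W3,J1), (W4,J4)}
All 4 vertices on the smaller side are matched.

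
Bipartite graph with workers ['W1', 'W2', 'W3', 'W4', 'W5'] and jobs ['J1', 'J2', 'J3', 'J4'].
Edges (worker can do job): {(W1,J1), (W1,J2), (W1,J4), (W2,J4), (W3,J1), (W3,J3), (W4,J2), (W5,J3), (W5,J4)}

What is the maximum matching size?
Maximum matching size = 4

Maximum matching: {(W1,J1), (W3,J3), (W4,J2), (W5,J4)}
Size: 4

This assigns 4 workers to 4 distinct jobs.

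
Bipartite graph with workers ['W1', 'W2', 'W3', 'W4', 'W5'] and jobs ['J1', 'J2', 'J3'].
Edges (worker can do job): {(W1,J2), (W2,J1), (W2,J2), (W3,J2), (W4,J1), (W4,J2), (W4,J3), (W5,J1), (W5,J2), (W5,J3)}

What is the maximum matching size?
Maximum matching size = 3

Maximum matching: {(W3,J2), (W4,J3), (W5,J1)}
Size: 3

This assigns 3 workers to 3 distinct jobs.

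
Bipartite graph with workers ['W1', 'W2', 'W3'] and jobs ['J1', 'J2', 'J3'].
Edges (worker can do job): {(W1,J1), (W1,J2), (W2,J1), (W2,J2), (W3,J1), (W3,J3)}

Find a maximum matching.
Matching: {(W1,J2), (W2,J1), (W3,J3)}

Maximum matching (size 3):
  W1 → J2
  W2 → J1
  W3 → J3

Each worker is assigned to at most one job, and each job to at most one worker.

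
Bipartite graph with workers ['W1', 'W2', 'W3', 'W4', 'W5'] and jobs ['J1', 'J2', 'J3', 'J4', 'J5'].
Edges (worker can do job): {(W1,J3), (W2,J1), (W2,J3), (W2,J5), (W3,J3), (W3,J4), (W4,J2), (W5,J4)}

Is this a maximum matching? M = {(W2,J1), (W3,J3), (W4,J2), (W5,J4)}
Yes, size 4 is maximum

Proposed matching has size 4.
Maximum matching size for this graph: 4.

This is a maximum matching.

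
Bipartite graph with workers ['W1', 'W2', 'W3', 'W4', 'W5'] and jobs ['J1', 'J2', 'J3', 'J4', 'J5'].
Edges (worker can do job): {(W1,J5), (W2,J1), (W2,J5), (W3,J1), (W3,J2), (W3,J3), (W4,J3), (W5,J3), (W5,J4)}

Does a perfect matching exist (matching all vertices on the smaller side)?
Yes, perfect matching exists (size 5)

Perfect matching: {(W1,J5), (W2,J1), (W3,J2), (W4,J3), (W5,J4)}
All 5 vertices on the smaller side are matched.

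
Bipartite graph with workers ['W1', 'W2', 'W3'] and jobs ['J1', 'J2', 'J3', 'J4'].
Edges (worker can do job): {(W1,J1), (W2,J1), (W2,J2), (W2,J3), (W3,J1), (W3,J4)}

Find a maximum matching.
Matching: {(W1,J1), (W2,J3), (W3,J4)}

Maximum matching (size 3):
  W1 → J1
  W2 → J3
  W3 → J4

Each worker is assigned to at most one job, and each job to at most one worker.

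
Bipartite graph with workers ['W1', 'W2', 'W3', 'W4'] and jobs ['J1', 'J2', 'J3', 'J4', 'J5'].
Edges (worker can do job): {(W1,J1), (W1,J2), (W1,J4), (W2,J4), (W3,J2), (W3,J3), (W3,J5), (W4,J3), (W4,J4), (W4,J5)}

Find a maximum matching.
Matching: {(W1,J2), (W2,J4), (W3,J5), (W4,J3)}

Maximum matching (size 4):
  W1 → J2
  W2 → J4
  W3 → J5
  W4 → J3

Each worker is assigned to at most one job, and each job to at most one worker.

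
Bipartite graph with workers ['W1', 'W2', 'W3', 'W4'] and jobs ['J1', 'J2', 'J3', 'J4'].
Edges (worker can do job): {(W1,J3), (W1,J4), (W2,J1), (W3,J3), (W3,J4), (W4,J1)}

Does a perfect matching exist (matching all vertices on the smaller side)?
No, maximum matching has size 3 < 4

Maximum matching has size 3, need 4 for perfect matching.
Unmatched workers: ['W2']
Unmatched jobs: ['J2']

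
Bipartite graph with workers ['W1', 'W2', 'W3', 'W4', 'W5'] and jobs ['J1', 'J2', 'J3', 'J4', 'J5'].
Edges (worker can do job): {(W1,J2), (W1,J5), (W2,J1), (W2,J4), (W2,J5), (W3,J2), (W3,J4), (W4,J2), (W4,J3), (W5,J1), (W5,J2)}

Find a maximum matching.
Matching: {(W1,J5), (W2,J4), (W3,J2), (W4,J3), (W5,J1)}

Maximum matching (size 5):
  W1 → J5
  W2 → J4
  W3 → J2
  W4 → J3
  W5 → J1

Each worker is assigned to at most one job, and each job to at most one worker.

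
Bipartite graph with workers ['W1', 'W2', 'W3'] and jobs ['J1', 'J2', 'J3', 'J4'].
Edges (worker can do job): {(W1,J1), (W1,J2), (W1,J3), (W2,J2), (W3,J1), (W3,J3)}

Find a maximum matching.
Matching: {(W1,J1), (W2,J2), (W3,J3)}

Maximum matching (size 3):
  W1 → J1
  W2 → J2
  W3 → J3

Each worker is assigned to at most one job, and each job to at most one worker.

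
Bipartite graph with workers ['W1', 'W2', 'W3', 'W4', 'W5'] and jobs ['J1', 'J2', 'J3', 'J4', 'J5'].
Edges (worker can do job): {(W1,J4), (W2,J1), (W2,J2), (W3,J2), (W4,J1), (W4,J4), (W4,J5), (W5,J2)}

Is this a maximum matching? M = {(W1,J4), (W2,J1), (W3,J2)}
No, size 3 is not maximum

Proposed matching has size 3.
Maximum matching size for this graph: 4.

This is NOT maximum - can be improved to size 4.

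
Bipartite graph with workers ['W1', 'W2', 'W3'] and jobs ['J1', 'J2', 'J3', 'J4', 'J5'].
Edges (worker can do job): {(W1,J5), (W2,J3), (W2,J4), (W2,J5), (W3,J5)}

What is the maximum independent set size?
Maximum independent set = 6

By König's theorem:
- Min vertex cover = Max matching = 2
- Max independent set = Total vertices - Min vertex cover
- Max independent set = 8 - 2 = 6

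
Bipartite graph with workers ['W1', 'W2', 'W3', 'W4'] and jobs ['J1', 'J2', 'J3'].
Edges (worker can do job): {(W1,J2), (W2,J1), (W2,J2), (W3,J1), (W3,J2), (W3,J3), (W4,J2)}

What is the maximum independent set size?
Maximum independent set = 4

By König's theorem:
- Min vertex cover = Max matching = 3
- Max independent set = Total vertices - Min vertex cover
- Max independent set = 7 - 3 = 4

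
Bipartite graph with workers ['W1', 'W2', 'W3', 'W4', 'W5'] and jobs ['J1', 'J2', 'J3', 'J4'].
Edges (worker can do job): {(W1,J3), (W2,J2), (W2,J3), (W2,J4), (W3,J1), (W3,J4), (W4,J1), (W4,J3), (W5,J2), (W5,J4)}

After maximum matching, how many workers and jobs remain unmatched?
Unmatched: 1 workers, 0 jobs

Maximum matching size: 4
Workers: 5 total, 4 matched, 1 unmatched
Jobs: 4 total, 4 matched, 0 unmatched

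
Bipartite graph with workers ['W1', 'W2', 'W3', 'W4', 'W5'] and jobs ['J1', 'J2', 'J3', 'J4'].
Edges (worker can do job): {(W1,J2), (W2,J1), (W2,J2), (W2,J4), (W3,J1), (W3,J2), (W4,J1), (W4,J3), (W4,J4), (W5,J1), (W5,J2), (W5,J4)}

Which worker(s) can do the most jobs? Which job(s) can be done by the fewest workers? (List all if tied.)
Most versatile: W2, W4, W5 (3 jobs); Least covered: J3 (1 workers)

Worker degrees (jobs they can do): W1:1, W2:3, W3:2, W4:3, W5:3
Job degrees (workers who can do it): J1:4, J2:4, J3:1, J4:3

Maximum worker degree is 3, achieved by: W2, W4, W5
Minimum job degree is 1, achieved by: J3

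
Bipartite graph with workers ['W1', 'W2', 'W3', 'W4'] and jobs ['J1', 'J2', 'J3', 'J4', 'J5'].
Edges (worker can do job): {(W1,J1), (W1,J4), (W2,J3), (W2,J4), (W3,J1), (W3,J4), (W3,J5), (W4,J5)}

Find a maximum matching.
Matching: {(W1,J4), (W2,J3), (W3,J1), (W4,J5)}

Maximum matching (size 4):
  W1 → J4
  W2 → J3
  W3 → J1
  W4 → J5

Each worker is assigned to at most one job, and each job to at most one worker.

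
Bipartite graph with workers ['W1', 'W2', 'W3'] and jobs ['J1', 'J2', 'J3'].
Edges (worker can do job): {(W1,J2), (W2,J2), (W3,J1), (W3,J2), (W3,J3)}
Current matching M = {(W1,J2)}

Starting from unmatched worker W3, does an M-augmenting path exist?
Yes: W3 → J3

An M-augmenting path alternates non-matching / matching edges, starting and ending at unmatched vertices.
Path: W3 → J3
(J3 is unmatched in M, so the path is augmenting.)
Flipping edges along this path would increase |M| from 1 to 2.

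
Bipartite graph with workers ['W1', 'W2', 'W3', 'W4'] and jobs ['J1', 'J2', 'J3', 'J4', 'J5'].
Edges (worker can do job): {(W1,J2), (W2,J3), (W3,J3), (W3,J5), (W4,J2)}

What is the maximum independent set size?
Maximum independent set = 6

By König's theorem:
- Min vertex cover = Max matching = 3
- Max independent set = Total vertices - Min vertex cover
- Max independent set = 9 - 3 = 6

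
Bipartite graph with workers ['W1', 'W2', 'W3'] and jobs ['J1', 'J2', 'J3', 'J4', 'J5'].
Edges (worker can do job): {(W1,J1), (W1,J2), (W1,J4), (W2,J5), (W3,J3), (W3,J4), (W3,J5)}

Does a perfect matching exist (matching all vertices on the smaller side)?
Yes, perfect matching exists (size 3)

Perfect matching: {(W1,J1), (W2,J5), (W3,J4)}
All 3 vertices on the smaller side are matched.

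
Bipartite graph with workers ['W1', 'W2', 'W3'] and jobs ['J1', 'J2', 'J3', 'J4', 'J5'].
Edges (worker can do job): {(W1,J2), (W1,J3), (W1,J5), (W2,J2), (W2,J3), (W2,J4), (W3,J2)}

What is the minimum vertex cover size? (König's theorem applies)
Minimum vertex cover size = 3

By König's theorem: in bipartite graphs,
min vertex cover = max matching = 3

Maximum matching has size 3, so minimum vertex cover also has size 3.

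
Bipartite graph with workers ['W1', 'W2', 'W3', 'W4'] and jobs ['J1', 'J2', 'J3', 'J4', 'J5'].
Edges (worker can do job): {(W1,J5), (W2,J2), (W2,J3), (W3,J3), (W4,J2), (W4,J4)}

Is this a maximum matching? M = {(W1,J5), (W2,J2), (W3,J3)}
No, size 3 is not maximum

Proposed matching has size 3.
Maximum matching size for this graph: 4.

This is NOT maximum - can be improved to size 4.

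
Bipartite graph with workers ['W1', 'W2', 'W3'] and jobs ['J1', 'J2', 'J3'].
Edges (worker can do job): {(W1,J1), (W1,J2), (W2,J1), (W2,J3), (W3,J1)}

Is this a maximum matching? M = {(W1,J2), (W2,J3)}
No, size 2 is not maximum

Proposed matching has size 2.
Maximum matching size for this graph: 3.

This is NOT maximum - can be improved to size 3.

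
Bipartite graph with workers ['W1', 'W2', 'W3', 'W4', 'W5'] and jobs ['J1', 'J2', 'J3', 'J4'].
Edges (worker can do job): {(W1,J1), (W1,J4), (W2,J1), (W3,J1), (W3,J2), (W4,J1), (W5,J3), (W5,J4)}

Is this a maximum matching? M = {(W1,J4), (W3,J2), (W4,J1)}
No, size 3 is not maximum

Proposed matching has size 3.
Maximum matching size for this graph: 4.

This is NOT maximum - can be improved to size 4.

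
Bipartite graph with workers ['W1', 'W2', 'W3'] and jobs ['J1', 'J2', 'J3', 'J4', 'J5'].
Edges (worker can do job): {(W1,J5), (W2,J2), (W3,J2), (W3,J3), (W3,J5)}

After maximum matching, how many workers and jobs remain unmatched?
Unmatched: 0 workers, 2 jobs

Maximum matching size: 3
Workers: 3 total, 3 matched, 0 unmatched
Jobs: 5 total, 3 matched, 2 unmatched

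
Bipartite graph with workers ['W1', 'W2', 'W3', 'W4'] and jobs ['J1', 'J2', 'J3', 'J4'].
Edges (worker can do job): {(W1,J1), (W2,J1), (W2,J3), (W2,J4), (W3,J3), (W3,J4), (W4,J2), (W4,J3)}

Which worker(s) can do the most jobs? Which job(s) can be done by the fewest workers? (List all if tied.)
Most versatile: W2 (3 jobs); Least covered: J2 (1 workers)

Worker degrees (jobs they can do): W1:1, W2:3, W3:2, W4:2
Job degrees (workers who can do it): J1:2, J2:1, J3:3, J4:2

Maximum worker degree is 3, achieved by: W2
Minimum job degree is 1, achieved by: J2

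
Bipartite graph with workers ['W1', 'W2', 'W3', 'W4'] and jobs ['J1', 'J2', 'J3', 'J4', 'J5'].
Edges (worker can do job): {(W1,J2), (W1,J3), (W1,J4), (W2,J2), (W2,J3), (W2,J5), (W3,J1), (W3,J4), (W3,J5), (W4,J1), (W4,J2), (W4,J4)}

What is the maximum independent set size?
Maximum independent set = 5

By König's theorem:
- Min vertex cover = Max matching = 4
- Max independent set = Total vertices - Min vertex cover
- Max independent set = 9 - 4 = 5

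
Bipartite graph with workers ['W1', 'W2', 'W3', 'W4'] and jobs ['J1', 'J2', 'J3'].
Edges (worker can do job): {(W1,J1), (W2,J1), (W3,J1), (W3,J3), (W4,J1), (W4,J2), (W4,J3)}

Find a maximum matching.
Matching: {(W1,J1), (W3,J3), (W4,J2)}

Maximum matching (size 3):
  W1 → J1
  W3 → J3
  W4 → J2

Each worker is assigned to at most one job, and each job to at most one worker.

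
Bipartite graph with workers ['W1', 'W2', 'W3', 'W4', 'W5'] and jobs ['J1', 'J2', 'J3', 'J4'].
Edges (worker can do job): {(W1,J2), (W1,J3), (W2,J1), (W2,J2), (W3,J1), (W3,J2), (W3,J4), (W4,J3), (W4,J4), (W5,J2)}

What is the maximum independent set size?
Maximum independent set = 5

By König's theorem:
- Min vertex cover = Max matching = 4
- Max independent set = Total vertices - Min vertex cover
- Max independent set = 9 - 4 = 5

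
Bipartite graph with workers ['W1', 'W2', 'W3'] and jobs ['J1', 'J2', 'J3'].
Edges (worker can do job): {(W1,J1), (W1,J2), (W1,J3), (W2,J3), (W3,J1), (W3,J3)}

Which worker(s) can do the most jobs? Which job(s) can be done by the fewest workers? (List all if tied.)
Most versatile: W1 (3 jobs); Least covered: J2 (1 workers)

Worker degrees (jobs they can do): W1:3, W2:1, W3:2
Job degrees (workers who can do it): J1:2, J2:1, J3:3

Maximum worker degree is 3, achieved by: W1
Minimum job degree is 1, achieved by: J2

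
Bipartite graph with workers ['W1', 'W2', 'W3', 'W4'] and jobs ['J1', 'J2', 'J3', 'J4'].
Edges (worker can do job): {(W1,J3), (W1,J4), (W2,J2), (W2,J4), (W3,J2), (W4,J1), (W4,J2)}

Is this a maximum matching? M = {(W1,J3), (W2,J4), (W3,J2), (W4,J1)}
Yes, size 4 is maximum

Proposed matching has size 4.
Maximum matching size for this graph: 4.

This is a maximum matching.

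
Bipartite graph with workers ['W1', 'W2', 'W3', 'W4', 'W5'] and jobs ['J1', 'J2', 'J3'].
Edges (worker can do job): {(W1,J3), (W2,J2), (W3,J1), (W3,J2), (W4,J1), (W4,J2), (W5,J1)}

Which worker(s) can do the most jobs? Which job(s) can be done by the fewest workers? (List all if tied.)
Most versatile: W3, W4 (2 jobs); Least covered: J3 (1 workers)

Worker degrees (jobs they can do): W1:1, W2:1, W3:2, W4:2, W5:1
Job degrees (workers who can do it): J1:3, J2:3, J3:1

Maximum worker degree is 2, achieved by: W3, W4
Minimum job degree is 1, achieved by: J3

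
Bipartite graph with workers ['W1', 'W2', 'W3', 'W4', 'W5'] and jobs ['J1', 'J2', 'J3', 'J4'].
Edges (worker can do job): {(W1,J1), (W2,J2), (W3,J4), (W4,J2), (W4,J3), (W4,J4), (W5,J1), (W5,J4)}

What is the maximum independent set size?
Maximum independent set = 5

By König's theorem:
- Min vertex cover = Max matching = 4
- Max independent set = Total vertices - Min vertex cover
- Max independent set = 9 - 4 = 5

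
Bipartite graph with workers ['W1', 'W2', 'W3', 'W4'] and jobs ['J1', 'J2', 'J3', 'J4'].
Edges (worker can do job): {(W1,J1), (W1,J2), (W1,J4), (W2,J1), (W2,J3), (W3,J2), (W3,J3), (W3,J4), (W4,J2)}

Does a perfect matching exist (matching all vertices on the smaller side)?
Yes, perfect matching exists (size 4)

Perfect matching: {(W1,J4), (W2,J1), (W3,J3), (W4,J2)}
All 4 vertices on the smaller side are matched.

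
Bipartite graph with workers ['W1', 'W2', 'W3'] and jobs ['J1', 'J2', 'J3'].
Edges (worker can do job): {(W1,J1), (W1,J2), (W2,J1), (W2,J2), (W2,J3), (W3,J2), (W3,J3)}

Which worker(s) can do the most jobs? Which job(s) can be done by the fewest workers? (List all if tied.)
Most versatile: W2 (3 jobs); Least covered: J1, J3 (2 workers)

Worker degrees (jobs they can do): W1:2, W2:3, W3:2
Job degrees (workers who can do it): J1:2, J2:3, J3:2

Maximum worker degree is 3, achieved by: W2
Minimum job degree is 2, achieved by: J1, J3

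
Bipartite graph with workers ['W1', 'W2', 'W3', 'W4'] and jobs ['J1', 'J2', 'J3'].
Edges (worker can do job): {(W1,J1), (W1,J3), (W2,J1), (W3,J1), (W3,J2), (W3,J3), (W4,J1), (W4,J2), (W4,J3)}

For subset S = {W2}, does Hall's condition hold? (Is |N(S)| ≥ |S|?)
Yes: |N(S)| = 1, |S| = 1

Subset S = {W2}
Neighbors N(S) = {J1}

|N(S)| = 1, |S| = 1
Hall's condition: |N(S)| ≥ |S| is satisfied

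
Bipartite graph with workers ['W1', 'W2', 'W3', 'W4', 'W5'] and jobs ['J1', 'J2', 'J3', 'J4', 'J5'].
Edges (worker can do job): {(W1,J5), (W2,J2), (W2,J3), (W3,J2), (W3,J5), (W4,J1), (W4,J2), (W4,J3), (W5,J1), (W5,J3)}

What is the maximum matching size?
Maximum matching size = 4

Maximum matching: {(W1,J5), (W3,J2), (W4,J3), (W5,J1)}
Size: 4

This assigns 4 workers to 4 distinct jobs.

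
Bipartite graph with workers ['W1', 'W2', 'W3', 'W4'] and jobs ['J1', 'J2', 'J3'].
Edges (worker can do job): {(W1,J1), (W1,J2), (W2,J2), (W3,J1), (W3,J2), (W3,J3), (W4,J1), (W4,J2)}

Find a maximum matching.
Matching: {(W1,J1), (W3,J3), (W4,J2)}

Maximum matching (size 3):
  W1 → J1
  W3 → J3
  W4 → J2

Each worker is assigned to at most one job, and each job to at most one worker.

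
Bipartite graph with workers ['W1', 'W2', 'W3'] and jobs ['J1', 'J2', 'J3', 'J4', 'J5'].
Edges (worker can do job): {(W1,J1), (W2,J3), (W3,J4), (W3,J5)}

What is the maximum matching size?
Maximum matching size = 3

Maximum matching: {(W1,J1), (W2,J3), (W3,J4)}
Size: 3

This assigns 3 workers to 3 distinct jobs.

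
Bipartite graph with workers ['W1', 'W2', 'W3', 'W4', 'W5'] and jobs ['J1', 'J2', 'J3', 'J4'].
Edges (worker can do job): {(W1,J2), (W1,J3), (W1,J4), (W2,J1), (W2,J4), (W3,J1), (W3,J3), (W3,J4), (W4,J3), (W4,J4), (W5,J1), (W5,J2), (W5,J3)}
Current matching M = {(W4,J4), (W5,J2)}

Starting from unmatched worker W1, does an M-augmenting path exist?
Yes: W1 → J2 → W5 → J3

An M-augmenting path alternates non-matching / matching edges, starting and ending at unmatched vertices.
Path: W1 → J2 → W5 → J3
(J3 is unmatched in M, so the path is augmenting.)
Flipping edges along this path would increase |M| from 2 to 3.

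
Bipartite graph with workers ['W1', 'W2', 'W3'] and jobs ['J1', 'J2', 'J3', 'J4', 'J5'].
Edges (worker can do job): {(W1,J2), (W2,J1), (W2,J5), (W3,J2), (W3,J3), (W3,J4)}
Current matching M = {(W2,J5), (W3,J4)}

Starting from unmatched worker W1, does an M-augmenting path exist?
Yes: W1 → J2

An M-augmenting path alternates non-matching / matching edges, starting and ending at unmatched vertices.
Path: W1 → J2
(J2 is unmatched in M, so the path is augmenting.)
Flipping edges along this path would increase |M| from 2 to 3.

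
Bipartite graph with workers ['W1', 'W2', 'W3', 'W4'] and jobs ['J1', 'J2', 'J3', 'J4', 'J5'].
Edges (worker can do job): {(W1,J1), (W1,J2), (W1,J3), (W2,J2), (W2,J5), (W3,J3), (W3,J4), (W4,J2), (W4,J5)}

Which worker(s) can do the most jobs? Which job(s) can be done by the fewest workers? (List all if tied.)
Most versatile: W1 (3 jobs); Least covered: J1, J4 (1 workers)

Worker degrees (jobs they can do): W1:3, W2:2, W3:2, W4:2
Job degrees (workers who can do it): J1:1, J2:3, J3:2, J4:1, J5:2

Maximum worker degree is 3, achieved by: W1
Minimum job degree is 1, achieved by: J1, J4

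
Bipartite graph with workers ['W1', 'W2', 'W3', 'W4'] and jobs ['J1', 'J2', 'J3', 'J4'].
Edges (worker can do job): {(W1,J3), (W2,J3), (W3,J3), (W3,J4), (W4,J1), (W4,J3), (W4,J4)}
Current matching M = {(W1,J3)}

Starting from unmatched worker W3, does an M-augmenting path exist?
Yes: W3 → J4

An M-augmenting path alternates non-matching / matching edges, starting and ending at unmatched vertices.
Path: W3 → J4
(J4 is unmatched in M, so the path is augmenting.)
Flipping edges along this path would increase |M| from 1 to 2.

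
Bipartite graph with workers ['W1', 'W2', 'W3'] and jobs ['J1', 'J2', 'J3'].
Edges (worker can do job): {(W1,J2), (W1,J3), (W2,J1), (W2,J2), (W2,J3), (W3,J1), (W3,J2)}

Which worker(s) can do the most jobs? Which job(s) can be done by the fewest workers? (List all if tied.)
Most versatile: W2 (3 jobs); Least covered: J1, J3 (2 workers)

Worker degrees (jobs they can do): W1:2, W2:3, W3:2
Job degrees (workers who can do it): J1:2, J2:3, J3:2

Maximum worker degree is 3, achieved by: W2
Minimum job degree is 2, achieved by: J1, J3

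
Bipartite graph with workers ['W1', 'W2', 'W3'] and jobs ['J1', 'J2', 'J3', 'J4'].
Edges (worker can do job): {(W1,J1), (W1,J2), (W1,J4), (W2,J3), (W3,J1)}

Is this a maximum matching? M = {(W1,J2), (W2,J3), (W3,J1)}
Yes, size 3 is maximum

Proposed matching has size 3.
Maximum matching size for this graph: 3.

This is a maximum matching.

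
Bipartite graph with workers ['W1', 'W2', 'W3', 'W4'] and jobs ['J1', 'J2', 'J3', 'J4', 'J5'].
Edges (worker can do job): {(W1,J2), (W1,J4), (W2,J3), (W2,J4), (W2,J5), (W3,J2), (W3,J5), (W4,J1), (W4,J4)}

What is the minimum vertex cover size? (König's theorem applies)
Minimum vertex cover size = 4

By König's theorem: in bipartite graphs,
min vertex cover = max matching = 4

Maximum matching has size 4, so minimum vertex cover also has size 4.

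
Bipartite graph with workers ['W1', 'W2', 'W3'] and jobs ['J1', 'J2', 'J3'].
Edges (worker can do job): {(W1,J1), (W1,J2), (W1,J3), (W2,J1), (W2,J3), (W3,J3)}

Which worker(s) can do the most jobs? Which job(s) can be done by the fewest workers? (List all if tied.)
Most versatile: W1 (3 jobs); Least covered: J2 (1 workers)

Worker degrees (jobs they can do): W1:3, W2:2, W3:1
Job degrees (workers who can do it): J1:2, J2:1, J3:3

Maximum worker degree is 3, achieved by: W1
Minimum job degree is 1, achieved by: J2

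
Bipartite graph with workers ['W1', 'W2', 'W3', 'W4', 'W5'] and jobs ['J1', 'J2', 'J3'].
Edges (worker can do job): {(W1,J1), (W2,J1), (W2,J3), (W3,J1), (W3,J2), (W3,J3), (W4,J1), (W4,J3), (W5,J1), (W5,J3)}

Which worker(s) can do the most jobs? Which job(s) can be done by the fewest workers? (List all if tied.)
Most versatile: W3 (3 jobs); Least covered: J2 (1 workers)

Worker degrees (jobs they can do): W1:1, W2:2, W3:3, W4:2, W5:2
Job degrees (workers who can do it): J1:5, J2:1, J3:4

Maximum worker degree is 3, achieved by: W3
Minimum job degree is 1, achieved by: J2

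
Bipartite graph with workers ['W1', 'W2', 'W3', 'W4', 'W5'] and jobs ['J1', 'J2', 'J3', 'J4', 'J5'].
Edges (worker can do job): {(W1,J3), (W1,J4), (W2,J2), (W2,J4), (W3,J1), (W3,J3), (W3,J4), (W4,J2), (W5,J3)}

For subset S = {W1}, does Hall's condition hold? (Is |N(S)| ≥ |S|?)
Yes: |N(S)| = 2, |S| = 1

Subset S = {W1}
Neighbors N(S) = {J3, J4}

|N(S)| = 2, |S| = 1
Hall's condition: |N(S)| ≥ |S| is satisfied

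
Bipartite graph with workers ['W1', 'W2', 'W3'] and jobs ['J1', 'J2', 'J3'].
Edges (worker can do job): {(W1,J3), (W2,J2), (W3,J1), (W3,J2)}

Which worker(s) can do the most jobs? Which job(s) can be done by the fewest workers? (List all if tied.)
Most versatile: W3 (2 jobs); Least covered: J1, J3 (1 workers)

Worker degrees (jobs they can do): W1:1, W2:1, W3:2
Job degrees (workers who can do it): J1:1, J2:2, J3:1

Maximum worker degree is 2, achieved by: W3
Minimum job degree is 1, achieved by: J1, J3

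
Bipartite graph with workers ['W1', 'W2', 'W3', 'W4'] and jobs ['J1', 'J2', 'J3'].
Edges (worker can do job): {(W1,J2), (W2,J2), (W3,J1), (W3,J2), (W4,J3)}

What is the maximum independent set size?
Maximum independent set = 4

By König's theorem:
- Min vertex cover = Max matching = 3
- Max independent set = Total vertices - Min vertex cover
- Max independent set = 7 - 3 = 4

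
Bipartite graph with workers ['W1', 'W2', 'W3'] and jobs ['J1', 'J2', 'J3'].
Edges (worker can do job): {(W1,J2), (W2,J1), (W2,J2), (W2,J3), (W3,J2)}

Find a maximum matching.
Matching: {(W2,J3), (W3,J2)}

Maximum matching (size 2):
  W2 → J3
  W3 → J2

Each worker is assigned to at most one job, and each job to at most one worker.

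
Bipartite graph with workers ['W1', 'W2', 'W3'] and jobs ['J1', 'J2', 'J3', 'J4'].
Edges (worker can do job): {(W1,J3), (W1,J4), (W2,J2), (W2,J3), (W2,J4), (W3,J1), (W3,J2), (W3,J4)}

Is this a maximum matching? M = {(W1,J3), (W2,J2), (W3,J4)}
Yes, size 3 is maximum

Proposed matching has size 3.
Maximum matching size for this graph: 3.

This is a maximum matching.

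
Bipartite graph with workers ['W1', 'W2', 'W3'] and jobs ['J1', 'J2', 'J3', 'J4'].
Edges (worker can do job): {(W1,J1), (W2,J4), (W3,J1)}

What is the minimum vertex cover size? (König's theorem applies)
Minimum vertex cover size = 2

By König's theorem: in bipartite graphs,
min vertex cover = max matching = 2

Maximum matching has size 2, so minimum vertex cover also has size 2.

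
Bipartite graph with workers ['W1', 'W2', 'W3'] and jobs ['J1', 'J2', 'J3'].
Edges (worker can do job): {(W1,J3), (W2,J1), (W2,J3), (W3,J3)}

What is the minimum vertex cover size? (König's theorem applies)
Minimum vertex cover size = 2

By König's theorem: in bipartite graphs,
min vertex cover = max matching = 2

Maximum matching has size 2, so minimum vertex cover also has size 2.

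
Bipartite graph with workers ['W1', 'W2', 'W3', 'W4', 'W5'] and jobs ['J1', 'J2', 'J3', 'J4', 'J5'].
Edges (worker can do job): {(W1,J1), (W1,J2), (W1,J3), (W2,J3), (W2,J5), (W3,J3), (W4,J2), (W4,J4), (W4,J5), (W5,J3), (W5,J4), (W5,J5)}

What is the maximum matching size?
Maximum matching size = 5

Maximum matching: {(W1,J1), (W2,J5), (W3,J3), (W4,J2), (W5,J4)}
Size: 5

This assigns 5 workers to 5 distinct jobs.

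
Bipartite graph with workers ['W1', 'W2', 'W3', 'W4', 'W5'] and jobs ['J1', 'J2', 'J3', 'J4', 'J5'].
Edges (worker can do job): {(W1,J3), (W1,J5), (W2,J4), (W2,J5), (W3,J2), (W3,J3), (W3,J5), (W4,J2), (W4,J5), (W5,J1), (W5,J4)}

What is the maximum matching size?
Maximum matching size = 5

Maximum matching: {(W1,J3), (W2,J4), (W3,J2), (W4,J5), (W5,J1)}
Size: 5

This assigns 5 workers to 5 distinct jobs.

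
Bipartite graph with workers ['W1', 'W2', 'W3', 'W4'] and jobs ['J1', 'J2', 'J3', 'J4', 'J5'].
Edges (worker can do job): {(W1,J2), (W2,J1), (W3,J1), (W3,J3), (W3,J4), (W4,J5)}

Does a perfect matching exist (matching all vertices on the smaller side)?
Yes, perfect matching exists (size 4)

Perfect matching: {(W1,J2), (W2,J1), (W3,J4), (W4,J5)}
All 4 vertices on the smaller side are matched.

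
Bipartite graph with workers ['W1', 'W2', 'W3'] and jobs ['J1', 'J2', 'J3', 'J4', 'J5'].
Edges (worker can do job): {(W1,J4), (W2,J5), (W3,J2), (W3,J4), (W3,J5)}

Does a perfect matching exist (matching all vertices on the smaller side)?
Yes, perfect matching exists (size 3)

Perfect matching: {(W1,J4), (W2,J5), (W3,J2)}
All 3 vertices on the smaller side are matched.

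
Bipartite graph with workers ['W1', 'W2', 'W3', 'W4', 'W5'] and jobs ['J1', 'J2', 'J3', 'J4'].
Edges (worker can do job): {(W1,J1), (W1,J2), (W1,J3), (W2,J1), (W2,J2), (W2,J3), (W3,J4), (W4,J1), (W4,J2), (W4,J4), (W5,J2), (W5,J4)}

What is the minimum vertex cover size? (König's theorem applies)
Minimum vertex cover size = 4

By König's theorem: in bipartite graphs,
min vertex cover = max matching = 4

Maximum matching has size 4, so minimum vertex cover also has size 4.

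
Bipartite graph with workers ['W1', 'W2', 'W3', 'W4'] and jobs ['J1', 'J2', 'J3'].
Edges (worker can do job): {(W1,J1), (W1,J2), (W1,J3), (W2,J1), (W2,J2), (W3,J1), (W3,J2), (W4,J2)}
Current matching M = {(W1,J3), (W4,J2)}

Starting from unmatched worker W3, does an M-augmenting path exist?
Yes: W3 → J1

An M-augmenting path alternates non-matching / matching edges, starting and ending at unmatched vertices.
Path: W3 → J1
(J1 is unmatched in M, so the path is augmenting.)
Flipping edges along this path would increase |M| from 2 to 3.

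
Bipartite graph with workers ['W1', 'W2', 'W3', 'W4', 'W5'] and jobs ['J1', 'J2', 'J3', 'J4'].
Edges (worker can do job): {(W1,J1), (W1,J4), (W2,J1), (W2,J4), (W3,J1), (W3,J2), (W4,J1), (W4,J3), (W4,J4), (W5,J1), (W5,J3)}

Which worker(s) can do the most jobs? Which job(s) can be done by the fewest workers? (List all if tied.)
Most versatile: W4 (3 jobs); Least covered: J2 (1 workers)

Worker degrees (jobs they can do): W1:2, W2:2, W3:2, W4:3, W5:2
Job degrees (workers who can do it): J1:5, J2:1, J3:2, J4:3

Maximum worker degree is 3, achieved by: W4
Minimum job degree is 1, achieved by: J2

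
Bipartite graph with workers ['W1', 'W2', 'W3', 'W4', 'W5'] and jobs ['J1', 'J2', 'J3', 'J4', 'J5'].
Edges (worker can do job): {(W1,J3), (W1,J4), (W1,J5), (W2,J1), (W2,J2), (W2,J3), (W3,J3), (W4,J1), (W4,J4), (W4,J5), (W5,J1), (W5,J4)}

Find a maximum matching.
Matching: {(W1,J5), (W2,J2), (W3,J3), (W4,J4), (W5,J1)}

Maximum matching (size 5):
  W1 → J5
  W2 → J2
  W3 → J3
  W4 → J4
  W5 → J1

Each worker is assigned to at most one job, and each job to at most one worker.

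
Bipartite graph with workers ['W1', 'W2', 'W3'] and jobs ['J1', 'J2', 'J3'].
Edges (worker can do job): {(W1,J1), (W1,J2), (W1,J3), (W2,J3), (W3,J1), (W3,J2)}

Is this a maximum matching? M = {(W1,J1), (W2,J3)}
No, size 2 is not maximum

Proposed matching has size 2.
Maximum matching size for this graph: 3.

This is NOT maximum - can be improved to size 3.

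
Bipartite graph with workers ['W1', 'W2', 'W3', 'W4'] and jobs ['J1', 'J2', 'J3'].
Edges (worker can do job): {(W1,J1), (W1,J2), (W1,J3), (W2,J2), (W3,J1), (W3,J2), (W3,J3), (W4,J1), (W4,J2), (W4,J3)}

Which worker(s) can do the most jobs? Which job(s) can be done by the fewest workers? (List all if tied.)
Most versatile: W1, W3, W4 (3 jobs); Least covered: J1, J3 (3 workers)

Worker degrees (jobs they can do): W1:3, W2:1, W3:3, W4:3
Job degrees (workers who can do it): J1:3, J2:4, J3:3

Maximum worker degree is 3, achieved by: W1, W3, W4
Minimum job degree is 3, achieved by: J1, J3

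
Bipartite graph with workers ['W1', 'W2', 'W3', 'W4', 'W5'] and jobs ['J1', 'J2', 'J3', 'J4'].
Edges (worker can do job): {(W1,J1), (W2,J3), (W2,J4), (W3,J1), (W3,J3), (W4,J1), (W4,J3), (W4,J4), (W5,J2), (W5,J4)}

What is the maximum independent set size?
Maximum independent set = 5

By König's theorem:
- Min vertex cover = Max matching = 4
- Max independent set = Total vertices - Min vertex cover
- Max independent set = 9 - 4 = 5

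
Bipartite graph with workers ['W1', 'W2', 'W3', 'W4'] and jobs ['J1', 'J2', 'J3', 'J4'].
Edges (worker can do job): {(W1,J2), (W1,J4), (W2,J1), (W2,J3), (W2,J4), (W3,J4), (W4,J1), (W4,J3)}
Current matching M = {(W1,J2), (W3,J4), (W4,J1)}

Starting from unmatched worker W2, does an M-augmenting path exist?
Yes: W2 → J1 → W4 → J3

An M-augmenting path alternates non-matching / matching edges, starting and ending at unmatched vertices.
Path: W2 → J1 → W4 → J3
(J3 is unmatched in M, so the path is augmenting.)
Flipping edges along this path would increase |M| from 3 to 4.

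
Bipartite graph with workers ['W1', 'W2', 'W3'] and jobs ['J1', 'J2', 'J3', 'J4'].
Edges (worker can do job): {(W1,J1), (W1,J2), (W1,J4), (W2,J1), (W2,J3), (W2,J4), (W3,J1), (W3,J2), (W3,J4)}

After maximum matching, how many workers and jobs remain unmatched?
Unmatched: 0 workers, 1 jobs

Maximum matching size: 3
Workers: 3 total, 3 matched, 0 unmatched
Jobs: 4 total, 3 matched, 1 unmatched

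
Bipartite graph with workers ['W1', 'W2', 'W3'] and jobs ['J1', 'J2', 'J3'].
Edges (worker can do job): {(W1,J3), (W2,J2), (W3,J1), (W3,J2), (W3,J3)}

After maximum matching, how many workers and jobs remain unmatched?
Unmatched: 0 workers, 0 jobs

Maximum matching size: 3
Workers: 3 total, 3 matched, 0 unmatched
Jobs: 3 total, 3 matched, 0 unmatched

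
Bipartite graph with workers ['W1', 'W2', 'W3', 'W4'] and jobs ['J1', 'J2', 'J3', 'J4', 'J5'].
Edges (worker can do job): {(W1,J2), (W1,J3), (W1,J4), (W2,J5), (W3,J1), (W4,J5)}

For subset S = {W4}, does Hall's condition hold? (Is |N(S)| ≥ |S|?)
Yes: |N(S)| = 1, |S| = 1

Subset S = {W4}
Neighbors N(S) = {J5}

|N(S)| = 1, |S| = 1
Hall's condition: |N(S)| ≥ |S| is satisfied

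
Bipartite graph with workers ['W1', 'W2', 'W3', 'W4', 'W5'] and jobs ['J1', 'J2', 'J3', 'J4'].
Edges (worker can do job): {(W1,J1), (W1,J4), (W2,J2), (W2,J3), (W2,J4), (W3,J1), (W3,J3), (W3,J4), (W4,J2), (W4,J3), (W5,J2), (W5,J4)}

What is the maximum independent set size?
Maximum independent set = 5

By König's theorem:
- Min vertex cover = Max matching = 4
- Max independent set = Total vertices - Min vertex cover
- Max independent set = 9 - 4 = 5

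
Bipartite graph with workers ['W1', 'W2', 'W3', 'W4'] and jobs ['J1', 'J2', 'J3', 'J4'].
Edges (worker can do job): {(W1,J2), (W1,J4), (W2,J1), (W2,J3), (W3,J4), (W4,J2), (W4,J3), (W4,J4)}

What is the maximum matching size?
Maximum matching size = 4

Maximum matching: {(W1,J2), (W2,J1), (W3,J4), (W4,J3)}
Size: 4

This assigns 4 workers to 4 distinct jobs.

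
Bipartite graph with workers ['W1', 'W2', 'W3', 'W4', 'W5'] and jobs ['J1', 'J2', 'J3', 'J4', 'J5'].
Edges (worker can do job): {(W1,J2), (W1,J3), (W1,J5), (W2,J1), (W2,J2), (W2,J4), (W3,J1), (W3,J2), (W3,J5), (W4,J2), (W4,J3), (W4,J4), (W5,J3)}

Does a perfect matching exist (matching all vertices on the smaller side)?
Yes, perfect matching exists (size 5)

Perfect matching: {(W1,J5), (W2,J4), (W3,J1), (W4,J2), (W5,J3)}
All 5 vertices on the smaller side are matched.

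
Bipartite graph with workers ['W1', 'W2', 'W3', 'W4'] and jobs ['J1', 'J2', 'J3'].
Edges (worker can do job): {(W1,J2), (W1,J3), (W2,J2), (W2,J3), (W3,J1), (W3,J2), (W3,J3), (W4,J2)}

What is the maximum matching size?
Maximum matching size = 3

Maximum matching: {(W1,J3), (W3,J1), (W4,J2)}
Size: 3

This assigns 3 workers to 3 distinct jobs.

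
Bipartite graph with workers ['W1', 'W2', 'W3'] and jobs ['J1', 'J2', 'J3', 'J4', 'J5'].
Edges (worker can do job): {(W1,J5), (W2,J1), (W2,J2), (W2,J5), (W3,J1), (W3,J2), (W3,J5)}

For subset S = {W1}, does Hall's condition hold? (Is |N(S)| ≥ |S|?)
Yes: |N(S)| = 1, |S| = 1

Subset S = {W1}
Neighbors N(S) = {J5}

|N(S)| = 1, |S| = 1
Hall's condition: |N(S)| ≥ |S| is satisfied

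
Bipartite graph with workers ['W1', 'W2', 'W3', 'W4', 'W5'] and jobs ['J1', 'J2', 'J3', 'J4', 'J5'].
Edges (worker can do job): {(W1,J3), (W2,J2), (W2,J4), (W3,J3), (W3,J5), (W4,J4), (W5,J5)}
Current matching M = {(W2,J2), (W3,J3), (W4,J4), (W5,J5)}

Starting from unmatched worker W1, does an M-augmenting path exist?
No augmenting path from W1

Alternating search from W1 reaches jobs: {J3, J5}.
Every reachable job is already matched in M, and following those matched edges back to workers exposes no further unvisited jobs.
No M-augmenting path from W1 exists.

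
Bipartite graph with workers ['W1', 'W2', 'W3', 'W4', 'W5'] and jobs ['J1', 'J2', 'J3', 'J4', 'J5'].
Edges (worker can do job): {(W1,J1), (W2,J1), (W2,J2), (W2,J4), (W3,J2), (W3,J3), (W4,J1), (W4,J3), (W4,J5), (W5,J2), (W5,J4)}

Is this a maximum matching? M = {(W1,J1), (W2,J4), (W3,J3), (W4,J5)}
No, size 4 is not maximum

Proposed matching has size 4.
Maximum matching size for this graph: 5.

This is NOT maximum - can be improved to size 5.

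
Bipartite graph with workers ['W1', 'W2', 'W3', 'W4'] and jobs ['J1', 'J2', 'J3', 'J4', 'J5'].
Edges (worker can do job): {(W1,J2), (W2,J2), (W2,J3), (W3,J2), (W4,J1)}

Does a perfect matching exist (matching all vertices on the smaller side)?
No, maximum matching has size 3 < 4

Maximum matching has size 3, need 4 for perfect matching.
Unmatched workers: ['W1']
Unmatched jobs: ['J5', 'J4']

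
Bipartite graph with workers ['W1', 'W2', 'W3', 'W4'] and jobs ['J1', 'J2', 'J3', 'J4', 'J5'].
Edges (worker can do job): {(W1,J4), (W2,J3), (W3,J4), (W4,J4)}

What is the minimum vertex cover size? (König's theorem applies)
Minimum vertex cover size = 2

By König's theorem: in bipartite graphs,
min vertex cover = max matching = 2

Maximum matching has size 2, so minimum vertex cover also has size 2.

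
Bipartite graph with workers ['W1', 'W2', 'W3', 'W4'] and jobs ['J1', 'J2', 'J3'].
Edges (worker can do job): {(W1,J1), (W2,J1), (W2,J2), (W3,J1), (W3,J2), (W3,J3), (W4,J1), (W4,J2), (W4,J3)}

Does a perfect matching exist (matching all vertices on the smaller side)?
Yes, perfect matching exists (size 3)

Perfect matching: {(W1,J1), (W3,J2), (W4,J3)}
All 3 vertices on the smaller side are matched.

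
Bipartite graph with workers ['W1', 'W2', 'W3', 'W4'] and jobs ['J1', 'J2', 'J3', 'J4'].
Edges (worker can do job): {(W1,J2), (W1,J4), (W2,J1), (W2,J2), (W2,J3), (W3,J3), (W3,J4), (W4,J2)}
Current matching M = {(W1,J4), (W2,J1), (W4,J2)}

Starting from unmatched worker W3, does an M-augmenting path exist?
Yes: W3 → J3

An M-augmenting path alternates non-matching / matching edges, starting and ending at unmatched vertices.
Path: W3 → J3
(J3 is unmatched in M, so the path is augmenting.)
Flipping edges along this path would increase |M| from 3 to 4.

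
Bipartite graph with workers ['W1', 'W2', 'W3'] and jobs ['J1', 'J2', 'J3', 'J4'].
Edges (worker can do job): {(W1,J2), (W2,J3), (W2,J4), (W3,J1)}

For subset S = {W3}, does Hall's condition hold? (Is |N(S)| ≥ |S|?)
Yes: |N(S)| = 1, |S| = 1

Subset S = {W3}
Neighbors N(S) = {J1}

|N(S)| = 1, |S| = 1
Hall's condition: |N(S)| ≥ |S| is satisfied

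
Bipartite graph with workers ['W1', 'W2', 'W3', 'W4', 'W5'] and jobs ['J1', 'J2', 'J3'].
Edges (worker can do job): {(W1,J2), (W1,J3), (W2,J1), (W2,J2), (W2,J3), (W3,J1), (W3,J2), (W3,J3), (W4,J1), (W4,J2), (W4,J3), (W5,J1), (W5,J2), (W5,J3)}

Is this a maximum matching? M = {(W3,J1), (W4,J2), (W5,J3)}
Yes, size 3 is maximum

Proposed matching has size 3.
Maximum matching size for this graph: 3.

This is a maximum matching.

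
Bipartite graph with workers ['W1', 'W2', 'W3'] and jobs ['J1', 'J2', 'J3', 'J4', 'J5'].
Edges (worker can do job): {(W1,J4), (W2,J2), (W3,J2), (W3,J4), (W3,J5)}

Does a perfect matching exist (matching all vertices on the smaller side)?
Yes, perfect matching exists (size 3)

Perfect matching: {(W1,J4), (W2,J2), (W3,J5)}
All 3 vertices on the smaller side are matched.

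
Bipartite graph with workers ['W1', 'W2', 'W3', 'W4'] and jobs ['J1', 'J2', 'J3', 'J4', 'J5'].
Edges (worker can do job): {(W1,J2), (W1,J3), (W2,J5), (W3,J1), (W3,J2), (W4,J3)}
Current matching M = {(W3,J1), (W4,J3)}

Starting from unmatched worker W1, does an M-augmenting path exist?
Yes: W1 → J2

An M-augmenting path alternates non-matching / matching edges, starting and ending at unmatched vertices.
Path: W1 → J2
(J2 is unmatched in M, so the path is augmenting.)
Flipping edges along this path would increase |M| from 2 to 3.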